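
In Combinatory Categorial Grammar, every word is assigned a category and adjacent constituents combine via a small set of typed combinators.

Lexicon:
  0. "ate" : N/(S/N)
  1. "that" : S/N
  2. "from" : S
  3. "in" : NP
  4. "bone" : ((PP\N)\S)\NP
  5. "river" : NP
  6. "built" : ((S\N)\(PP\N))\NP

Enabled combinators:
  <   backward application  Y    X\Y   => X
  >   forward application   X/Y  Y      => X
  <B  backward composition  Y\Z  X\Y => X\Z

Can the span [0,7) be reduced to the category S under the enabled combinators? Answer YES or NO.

YES

[0,7] S   <
  [0,2] N   >
    [0,1] "ate" : N/(S/N)
    [1,2] "that" : S/N
  [2,7] S\N   <
    [2,5] PP\N   <
      [2,3] "from" : S
      [3,5] (PP\N)\S   <
        [3,4] "in" : NP
        [4,5] "bone" : ((PP\N)\S)\NP
    [5,7] (S\N)\(PP\N)   <
      [5,6] "river" : NP
      [6,7] "built" : ((S\N)\(PP\N))\NP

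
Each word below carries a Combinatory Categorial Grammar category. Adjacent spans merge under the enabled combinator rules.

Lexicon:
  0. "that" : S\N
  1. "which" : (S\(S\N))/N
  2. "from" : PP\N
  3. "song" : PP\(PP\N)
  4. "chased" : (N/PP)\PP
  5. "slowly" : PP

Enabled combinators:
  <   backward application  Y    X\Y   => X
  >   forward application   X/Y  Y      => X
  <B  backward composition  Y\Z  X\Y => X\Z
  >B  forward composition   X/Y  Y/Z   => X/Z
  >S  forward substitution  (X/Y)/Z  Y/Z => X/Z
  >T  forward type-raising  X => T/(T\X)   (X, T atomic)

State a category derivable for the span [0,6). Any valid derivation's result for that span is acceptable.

S

[0,6] S   <
  [0,1] "that" : S\N
  [1,6] S\(S\N)   >
    [1,2] "which" : (S\(S\N))/N
    [2,6] N   >
      [2,5] N/PP   <
        [2,4] PP   <
          [2,3] "from" : PP\N
          [3,4] "song" : PP\(PP\N)
        [4,5] "chased" : (N/PP)\PP
      [5,6] "slowly" : PP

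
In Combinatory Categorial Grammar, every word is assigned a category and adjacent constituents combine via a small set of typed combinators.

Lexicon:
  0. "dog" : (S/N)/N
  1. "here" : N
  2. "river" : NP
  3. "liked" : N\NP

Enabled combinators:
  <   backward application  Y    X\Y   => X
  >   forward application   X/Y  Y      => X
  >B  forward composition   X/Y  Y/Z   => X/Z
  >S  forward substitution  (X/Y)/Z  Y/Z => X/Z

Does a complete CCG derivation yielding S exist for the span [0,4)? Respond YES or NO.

YES

[0,4] S   >
  [0,2] S/N   >
    [0,1] "dog" : (S/N)/N
    [1,2] "here" : N
  [2,4] N   <
    [2,3] "river" : NP
    [3,4] "liked" : N\NP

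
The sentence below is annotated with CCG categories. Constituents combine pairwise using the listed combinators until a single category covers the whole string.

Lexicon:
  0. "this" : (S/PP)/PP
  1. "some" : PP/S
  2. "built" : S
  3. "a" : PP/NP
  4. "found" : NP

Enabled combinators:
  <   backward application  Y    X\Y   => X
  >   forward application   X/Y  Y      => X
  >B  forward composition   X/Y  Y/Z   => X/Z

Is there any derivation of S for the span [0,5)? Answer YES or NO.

[0,5] S   >
  [0,3] S/PP   >
    [0,1] "this" : (S/PP)/PP
    [1,3] PP   >
      [1,2] "some" : PP/S
      [2,3] "built" : S
  [3,5] PP   >
    [3,4] "a" : PP/NP
    [4,5] "found" : NP

YES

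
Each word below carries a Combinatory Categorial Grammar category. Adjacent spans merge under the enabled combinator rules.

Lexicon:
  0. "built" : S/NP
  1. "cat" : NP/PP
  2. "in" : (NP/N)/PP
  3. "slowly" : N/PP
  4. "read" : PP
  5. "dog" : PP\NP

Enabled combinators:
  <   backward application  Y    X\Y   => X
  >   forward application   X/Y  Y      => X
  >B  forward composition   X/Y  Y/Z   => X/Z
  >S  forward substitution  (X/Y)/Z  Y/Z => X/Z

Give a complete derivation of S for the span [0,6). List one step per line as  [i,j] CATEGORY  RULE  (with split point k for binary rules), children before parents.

[0,1] S/NP  lex  "built"
[1,2] NP/PP  lex  "cat"
[0,2] S/PP  >B  k=1
[2,3] (NP/N)/PP  lex  "in"
[3,4] N/PP  lex  "slowly"
[2,4] NP/PP  >S  k=3
[4,5] PP  lex  "read"
[2,5] NP  >  k=4
[5,6] PP\NP  lex  "dog"
[2,6] PP  <  k=5
[0,6] S  >  k=2

[0,6] S   >
  [0,2] S/PP   >B
    [0,1] "built" : S/NP
    [1,2] "cat" : NP/PP
  [2,6] PP   <
    [2,5] NP   >
      [2,4] NP/PP   >S
        [2,3] "in" : (NP/N)/PP
        [3,4] "slowly" : N/PP
      [4,5] "read" : PP
    [5,6] "dog" : PP\NP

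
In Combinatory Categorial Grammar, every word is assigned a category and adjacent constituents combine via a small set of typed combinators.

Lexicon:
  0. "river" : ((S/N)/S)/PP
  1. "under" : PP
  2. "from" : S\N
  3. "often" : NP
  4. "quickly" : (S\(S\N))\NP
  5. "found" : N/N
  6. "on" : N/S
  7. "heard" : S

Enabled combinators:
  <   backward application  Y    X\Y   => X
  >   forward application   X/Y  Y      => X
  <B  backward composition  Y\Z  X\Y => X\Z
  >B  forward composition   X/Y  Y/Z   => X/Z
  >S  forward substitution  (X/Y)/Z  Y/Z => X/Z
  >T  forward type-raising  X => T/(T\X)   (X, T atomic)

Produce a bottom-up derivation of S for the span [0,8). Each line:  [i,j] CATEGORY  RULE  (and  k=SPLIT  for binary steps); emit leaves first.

[0,1] ((S/N)/S)/PP  lex  "river"
[1,2] PP  lex  "under"
[0,2] (S/N)/S  >  k=1
[2,3] S\N  lex  "from"
[3,4] NP  lex  "often"
[4,5] (S\(S\N))\NP  lex  "quickly"
[3,5] S\(S\N)  <  k=4
[2,5] S  <  k=3
[0,5] S/N  >  k=2
[5,6] N/N  lex  "found"
[6,7] N/S  lex  "on"
[5,7] N/S  >B  k=6
[7,8] S  lex  "heard"
[5,8] N  >  k=7
[0,8] S  >  k=5

[0,8] S   >
  [0,5] S/N   >
    [0,2] (S/N)/S   >
      [0,1] "river" : ((S/N)/S)/PP
      [1,2] "under" : PP
    [2,5] S   <
      [2,3] "from" : S\N
      [3,5] S\(S\N)   <
        [3,4] "often" : NP
        [4,5] "quickly" : (S\(S\N))\NP
  [5,8] N   >
    [5,7] N/S   >B
      [5,6] "found" : N/N
      [6,7] "on" : N/S
    [7,8] "heard" : S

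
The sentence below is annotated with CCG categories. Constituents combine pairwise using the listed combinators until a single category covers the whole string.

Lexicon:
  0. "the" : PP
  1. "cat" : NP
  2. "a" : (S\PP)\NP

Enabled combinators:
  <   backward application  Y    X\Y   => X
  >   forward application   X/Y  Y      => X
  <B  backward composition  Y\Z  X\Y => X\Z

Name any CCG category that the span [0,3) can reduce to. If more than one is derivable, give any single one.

[0,3] S   <
  [0,1] "the" : PP
  [1,3] S\PP   <
    [1,2] "cat" : NP
    [2,3] "a" : (S\PP)\NP

S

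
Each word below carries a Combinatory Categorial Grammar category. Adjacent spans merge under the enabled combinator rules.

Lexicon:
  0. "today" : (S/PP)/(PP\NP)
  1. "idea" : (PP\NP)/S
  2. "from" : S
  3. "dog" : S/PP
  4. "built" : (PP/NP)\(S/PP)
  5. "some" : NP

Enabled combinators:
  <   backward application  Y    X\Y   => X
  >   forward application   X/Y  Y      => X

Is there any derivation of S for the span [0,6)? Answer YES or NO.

YES

[0,6] S   >
  [0,3] S/PP   >
    [0,1] "today" : (S/PP)/(PP\NP)
    [1,3] PP\NP   >
      [1,2] "idea" : (PP\NP)/S
      [2,3] "from" : S
  [3,6] PP   >
    [3,5] PP/NP   <
      [3,4] "dog" : S/PP
      [4,5] "built" : (PP/NP)\(S/PP)
    [5,6] "some" : NP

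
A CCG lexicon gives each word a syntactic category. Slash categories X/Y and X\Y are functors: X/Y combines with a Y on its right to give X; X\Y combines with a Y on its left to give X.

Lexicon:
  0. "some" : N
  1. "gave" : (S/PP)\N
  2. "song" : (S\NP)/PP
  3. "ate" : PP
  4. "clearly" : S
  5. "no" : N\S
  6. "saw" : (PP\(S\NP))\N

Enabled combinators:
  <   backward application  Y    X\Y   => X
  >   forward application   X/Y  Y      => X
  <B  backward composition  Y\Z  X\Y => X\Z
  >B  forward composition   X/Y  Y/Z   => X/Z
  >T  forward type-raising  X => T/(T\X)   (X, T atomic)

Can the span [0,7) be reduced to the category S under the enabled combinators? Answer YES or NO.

[0,7] S   >
  [0,2] S/PP   <
    [0,1] "some" : N
    [1,2] "gave" : (S/PP)\N
  [2,7] PP   <
    [2,4] S\NP   >
      [2,3] "song" : (S\NP)/PP
      [3,4] "ate" : PP
    [4,7] PP\(S\NP)   <
      [4,6] N   <
        [4,5] "clearly" : S
        [5,6] "no" : N\S
      [6,7] "saw" : (PP\(S\NP))\N

YES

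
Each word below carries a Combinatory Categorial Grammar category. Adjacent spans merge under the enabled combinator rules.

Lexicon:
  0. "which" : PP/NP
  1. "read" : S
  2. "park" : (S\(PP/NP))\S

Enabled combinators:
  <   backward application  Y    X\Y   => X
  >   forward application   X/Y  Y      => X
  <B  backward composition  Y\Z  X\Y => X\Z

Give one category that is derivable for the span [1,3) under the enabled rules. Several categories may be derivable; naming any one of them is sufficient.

[0,3] S   <
  [0,1] "which" : PP/NP
  [1,3] S\(PP/NP)   <
    [1,2] "read" : S
    [2,3] "park" : (S\(PP/NP))\S

S\(PP/NP)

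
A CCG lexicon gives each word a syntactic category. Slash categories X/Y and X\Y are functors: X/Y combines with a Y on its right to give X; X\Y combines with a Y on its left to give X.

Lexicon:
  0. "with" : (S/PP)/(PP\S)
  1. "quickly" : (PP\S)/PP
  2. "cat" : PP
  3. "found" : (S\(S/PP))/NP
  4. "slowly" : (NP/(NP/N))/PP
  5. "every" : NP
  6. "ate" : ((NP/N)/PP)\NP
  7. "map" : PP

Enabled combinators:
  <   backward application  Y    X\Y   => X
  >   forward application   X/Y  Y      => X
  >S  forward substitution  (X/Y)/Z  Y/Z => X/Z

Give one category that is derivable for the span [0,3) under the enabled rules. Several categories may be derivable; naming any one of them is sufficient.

[0,8] S   <
  [0,3] S/PP   >
    [0,1] "with" : (S/PP)/(PP\S)
    [1,3] PP\S   >
      [1,2] "quickly" : (PP\S)/PP
      [2,3] "cat" : PP
  [3,8] S\(S/PP)   >
    [3,4] "found" : (S\(S/PP))/NP
    [4,8] NP   >
      [4,7] NP/PP   >S
        [4,5] "slowly" : (NP/(NP/N))/PP
        [5,7] (NP/N)/PP   <
          [5,6] "every" : NP
          [6,7] "ate" : ((NP/N)/PP)\NP
      [7,8] "map" : PP

S/PP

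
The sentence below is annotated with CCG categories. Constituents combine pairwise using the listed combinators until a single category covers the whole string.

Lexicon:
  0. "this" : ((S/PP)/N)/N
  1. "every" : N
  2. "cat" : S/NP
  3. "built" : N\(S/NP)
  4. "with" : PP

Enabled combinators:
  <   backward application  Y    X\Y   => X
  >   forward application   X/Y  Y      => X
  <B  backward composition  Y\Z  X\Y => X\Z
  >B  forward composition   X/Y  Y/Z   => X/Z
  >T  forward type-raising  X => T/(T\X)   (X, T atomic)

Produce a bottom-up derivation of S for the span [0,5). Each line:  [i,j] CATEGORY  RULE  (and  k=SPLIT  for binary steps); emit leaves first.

[0,1] ((S/PP)/N)/N  lex  "this"
[1,2] N  lex  "every"
[0,2] (S/PP)/N  >  k=1
[2,3] S/NP  lex  "cat"
[3,4] N\(S/NP)  lex  "built"
[2,4] N  <  k=3
[0,4] S/PP  >  k=2
[4,5] PP  lex  "with"
[0,5] S  >  k=4

[0,5] S   >
  [0,4] S/PP   >
    [0,2] (S/PP)/N   >
      [0,1] "this" : ((S/PP)/N)/N
      [1,2] "every" : N
    [2,4] N   <
      [2,3] "cat" : S/NP
      [3,4] "built" : N\(S/NP)
  [4,5] "with" : PP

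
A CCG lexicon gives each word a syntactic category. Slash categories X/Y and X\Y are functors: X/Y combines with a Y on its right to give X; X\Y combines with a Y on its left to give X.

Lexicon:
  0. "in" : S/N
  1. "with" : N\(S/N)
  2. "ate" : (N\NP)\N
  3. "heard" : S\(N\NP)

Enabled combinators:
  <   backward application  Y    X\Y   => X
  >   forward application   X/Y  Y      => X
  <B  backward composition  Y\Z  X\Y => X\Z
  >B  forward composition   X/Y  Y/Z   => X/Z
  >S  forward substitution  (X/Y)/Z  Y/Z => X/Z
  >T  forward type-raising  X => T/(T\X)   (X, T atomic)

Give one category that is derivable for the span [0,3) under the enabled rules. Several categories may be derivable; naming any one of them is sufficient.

N\NP

[0,4] S   <
  [0,3] N\NP   <
    [0,2] N   <
      [0,1] "in" : S/N
      [1,2] "with" : N\(S/N)
    [2,3] "ate" : (N\NP)\N
  [3,4] "heard" : S\(N\NP)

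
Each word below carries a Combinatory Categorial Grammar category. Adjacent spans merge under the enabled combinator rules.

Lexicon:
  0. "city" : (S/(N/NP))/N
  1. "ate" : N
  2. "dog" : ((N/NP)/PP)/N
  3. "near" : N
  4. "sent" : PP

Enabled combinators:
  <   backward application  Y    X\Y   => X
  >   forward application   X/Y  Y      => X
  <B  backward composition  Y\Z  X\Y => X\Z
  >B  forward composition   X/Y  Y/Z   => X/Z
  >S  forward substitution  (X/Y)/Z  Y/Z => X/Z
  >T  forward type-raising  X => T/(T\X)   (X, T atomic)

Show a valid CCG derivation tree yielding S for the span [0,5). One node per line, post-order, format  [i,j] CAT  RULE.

[0,1] (S/(N/NP))/N  lex  "city"
[1,2] N  lex  "ate"
[0,2] S/(N/NP)  >  k=1
[2,3] ((N/NP)/PP)/N  lex  "dog"
[3,4] N  lex  "near"
[2,4] (N/NP)/PP  >  k=3
[4,5] PP  lex  "sent"
[2,5] N/NP  >  k=4
[0,5] S  >  k=2

[0,5] S   >
  [0,2] S/(N/NP)   >
    [0,1] "city" : (S/(N/NP))/N
    [1,2] "ate" : N
  [2,5] N/NP   >
    [2,4] (N/NP)/PP   >
      [2,3] "dog" : ((N/NP)/PP)/N
      [3,4] "near" : N
    [4,5] "sent" : PP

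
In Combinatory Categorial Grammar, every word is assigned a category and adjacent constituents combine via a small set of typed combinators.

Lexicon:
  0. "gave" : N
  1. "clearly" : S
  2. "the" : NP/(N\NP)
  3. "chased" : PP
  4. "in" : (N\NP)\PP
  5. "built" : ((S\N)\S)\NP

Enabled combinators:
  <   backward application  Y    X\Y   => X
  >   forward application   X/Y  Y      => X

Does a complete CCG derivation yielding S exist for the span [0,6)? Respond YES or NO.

YES

[0,6] S   <
  [0,1] "gave" : N
  [1,6] S\N   <
    [1,2] "clearly" : S
    [2,6] (S\N)\S   <
      [2,5] NP   >
        [2,3] "the" : NP/(N\NP)
        [3,5] N\NP   <
          [3,4] "chased" : PP
          [4,5] "in" : (N\NP)\PP
      [5,6] "built" : ((S\N)\S)\NP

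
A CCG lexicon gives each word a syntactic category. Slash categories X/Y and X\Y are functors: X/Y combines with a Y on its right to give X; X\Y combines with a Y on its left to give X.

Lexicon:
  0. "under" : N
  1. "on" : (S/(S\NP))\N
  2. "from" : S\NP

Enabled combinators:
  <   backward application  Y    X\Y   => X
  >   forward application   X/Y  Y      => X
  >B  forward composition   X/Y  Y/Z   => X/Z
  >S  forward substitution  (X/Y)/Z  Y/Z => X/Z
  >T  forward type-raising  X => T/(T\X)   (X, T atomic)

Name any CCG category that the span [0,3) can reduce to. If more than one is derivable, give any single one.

[0,3] S   >
  [0,2] S/(S\NP)   <
    [0,1] "under" : N
    [1,2] "on" : (S/(S\NP))\N
  [2,3] "from" : S\NP

S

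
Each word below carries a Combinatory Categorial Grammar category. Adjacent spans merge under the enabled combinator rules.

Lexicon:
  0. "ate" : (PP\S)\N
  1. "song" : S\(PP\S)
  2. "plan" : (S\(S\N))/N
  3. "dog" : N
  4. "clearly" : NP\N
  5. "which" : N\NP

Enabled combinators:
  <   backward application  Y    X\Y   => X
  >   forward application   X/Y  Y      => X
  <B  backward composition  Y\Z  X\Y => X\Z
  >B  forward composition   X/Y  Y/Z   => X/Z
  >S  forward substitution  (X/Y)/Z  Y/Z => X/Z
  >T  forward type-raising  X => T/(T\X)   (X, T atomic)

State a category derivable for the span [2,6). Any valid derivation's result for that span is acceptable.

S\(S\N)

[0,6] S   <
  [0,2] S\N   <B
    [0,1] "ate" : (PP\S)\N
    [1,2] "song" : S\(PP\S)
  [2,6] S\(S\N)   >
    [2,3] "plan" : (S\(S\N))/N
    [3,6] N   <
      [3,5] NP   <
        [3,4] "dog" : N
        [4,5] "clearly" : NP\N
      [5,6] "which" : N\NP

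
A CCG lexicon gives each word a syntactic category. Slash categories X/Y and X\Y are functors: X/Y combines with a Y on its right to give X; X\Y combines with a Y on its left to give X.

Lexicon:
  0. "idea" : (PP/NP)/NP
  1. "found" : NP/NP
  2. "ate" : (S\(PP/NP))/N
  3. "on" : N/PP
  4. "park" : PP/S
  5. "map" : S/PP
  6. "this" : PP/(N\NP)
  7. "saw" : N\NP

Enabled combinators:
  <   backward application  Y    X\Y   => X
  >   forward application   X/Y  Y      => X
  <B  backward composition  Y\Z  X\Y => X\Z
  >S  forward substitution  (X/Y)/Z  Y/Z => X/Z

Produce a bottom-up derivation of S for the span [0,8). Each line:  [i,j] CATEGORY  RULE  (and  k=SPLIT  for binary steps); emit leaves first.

[0,1] (PP/NP)/NP  lex  "idea"
[1,2] NP/NP  lex  "found"
[0,2] PP/NP  >S  k=1
[2,3] (S\(PP/NP))/N  lex  "ate"
[3,4] N/PP  lex  "on"
[4,5] PP/S  lex  "park"
[5,6] S/PP  lex  "map"
[6,7] PP/(N\NP)  lex  "this"
[7,8] N\NP  lex  "saw"
[6,8] PP  >  k=7
[5,8] S  >  k=6
[4,8] PP  >  k=5
[3,8] N  >  k=4
[2,8] S\(PP/NP)  >  k=3
[0,8] S  <  k=2

[0,8] S   <
  [0,2] PP/NP   >S
    [0,1] "idea" : (PP/NP)/NP
    [1,2] "found" : NP/NP
  [2,8] S\(PP/NP)   >
    [2,3] "ate" : (S\(PP/NP))/N
    [3,8] N   >
      [3,4] "on" : N/PP
      [4,8] PP   >
        [4,5] "park" : PP/S
        [5,8] S   >
          [5,6] "map" : S/PP
          [6,8] PP   >
            [6,7] "this" : PP/(N\NP)
            [7,8] "saw" : N\NP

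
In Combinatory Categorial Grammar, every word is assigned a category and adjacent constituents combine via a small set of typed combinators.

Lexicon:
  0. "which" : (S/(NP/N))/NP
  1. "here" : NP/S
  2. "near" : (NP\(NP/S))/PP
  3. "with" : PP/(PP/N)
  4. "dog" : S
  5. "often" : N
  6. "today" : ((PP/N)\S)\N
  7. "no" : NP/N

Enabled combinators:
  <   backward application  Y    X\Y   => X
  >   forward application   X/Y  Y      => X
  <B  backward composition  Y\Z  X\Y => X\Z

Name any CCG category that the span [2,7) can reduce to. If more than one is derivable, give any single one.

[0,8] S   >
  [0,7] S/(NP/N)   >
    [0,1] "which" : (S/(NP/N))/NP
    [1,7] NP   <
      [1,2] "here" : NP/S
      [2,7] NP\(NP/S)   >
        [2,3] "near" : (NP\(NP/S))/PP
        [3,7] PP   >
          [3,4] "with" : PP/(PP/N)
          [4,7] PP/N   <
            [4,5] "dog" : S
            [5,7] (PP/N)\S   <
              [5,6] "often" : N
              [6,7] "today" : ((PP/N)\S)\N
  [7,8] "no" : NP/N

NP\(NP/S)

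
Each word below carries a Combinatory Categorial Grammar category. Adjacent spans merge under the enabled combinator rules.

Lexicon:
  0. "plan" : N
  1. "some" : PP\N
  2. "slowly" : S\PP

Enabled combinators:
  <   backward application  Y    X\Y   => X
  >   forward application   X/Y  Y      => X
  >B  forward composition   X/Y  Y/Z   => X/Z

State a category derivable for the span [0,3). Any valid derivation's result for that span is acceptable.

S

[0,3] S   <
  [0,2] PP   <
    [0,1] "plan" : N
    [1,2] "some" : PP\N
  [2,3] "slowly" : S\PP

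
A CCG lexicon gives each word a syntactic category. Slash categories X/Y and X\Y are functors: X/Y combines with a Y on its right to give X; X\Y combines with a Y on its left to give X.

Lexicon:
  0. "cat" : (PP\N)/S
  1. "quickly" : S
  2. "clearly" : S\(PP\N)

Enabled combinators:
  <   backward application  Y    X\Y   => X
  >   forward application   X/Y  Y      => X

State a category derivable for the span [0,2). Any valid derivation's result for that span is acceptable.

[0,3] S   <
  [0,2] PP\N   >
    [0,1] "cat" : (PP\N)/S
    [1,2] "quickly" : S
  [2,3] "clearly" : S\(PP\N)

PP\N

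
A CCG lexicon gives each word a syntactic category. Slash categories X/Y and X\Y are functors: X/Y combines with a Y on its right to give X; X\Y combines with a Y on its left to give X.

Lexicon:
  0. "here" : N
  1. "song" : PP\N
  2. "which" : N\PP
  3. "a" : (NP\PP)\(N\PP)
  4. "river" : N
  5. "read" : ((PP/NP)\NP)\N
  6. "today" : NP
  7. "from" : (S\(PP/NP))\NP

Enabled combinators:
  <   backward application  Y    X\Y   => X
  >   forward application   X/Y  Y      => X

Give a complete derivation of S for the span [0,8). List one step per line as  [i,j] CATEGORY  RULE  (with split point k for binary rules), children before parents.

[0,1] N  lex  "here"
[1,2] PP\N  lex  "song"
[0,2] PP  <  k=1
[2,3] N\PP  lex  "which"
[3,4] (NP\PP)\(N\PP)  lex  "a"
[2,4] NP\PP  <  k=3
[0,4] NP  <  k=2
[4,5] N  lex  "river"
[5,6] ((PP/NP)\NP)\N  lex  "read"
[4,6] (PP/NP)\NP  <  k=5
[0,6] PP/NP  <  k=4
[6,7] NP  lex  "today"
[7,8] (S\(PP/NP))\NP  lex  "from"
[6,8] S\(PP/NP)  <  k=7
[0,8] S  <  k=6

[0,8] S   <
  [0,6] PP/NP   <
    [0,4] NP   <
      [0,2] PP   <
        [0,1] "here" : N
        [1,2] "song" : PP\N
      [2,4] NP\PP   <
        [2,3] "which" : N\PP
        [3,4] "a" : (NP\PP)\(N\PP)
    [4,6] (PP/NP)\NP   <
      [4,5] "river" : N
      [5,6] "read" : ((PP/NP)\NP)\N
  [6,8] S\(PP/NP)   <
    [6,7] "today" : NP
    [7,8] "from" : (S\(PP/NP))\NP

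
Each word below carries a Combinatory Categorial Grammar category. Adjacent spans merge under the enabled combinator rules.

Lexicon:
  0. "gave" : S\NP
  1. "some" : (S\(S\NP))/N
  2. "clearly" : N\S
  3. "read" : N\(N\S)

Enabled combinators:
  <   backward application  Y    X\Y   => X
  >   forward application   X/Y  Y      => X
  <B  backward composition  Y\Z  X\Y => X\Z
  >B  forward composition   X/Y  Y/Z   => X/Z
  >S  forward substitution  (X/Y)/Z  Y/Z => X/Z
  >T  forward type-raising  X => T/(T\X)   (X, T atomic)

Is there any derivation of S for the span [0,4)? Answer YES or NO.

[0,4] S   <
  [0,1] "gave" : S\NP
  [1,4] S\(S\NP)   >
    [1,2] "some" : (S\(S\NP))/N
    [2,4] N   <
      [2,3] "clearly" : N\S
      [3,4] "read" : N\(N\S)

YES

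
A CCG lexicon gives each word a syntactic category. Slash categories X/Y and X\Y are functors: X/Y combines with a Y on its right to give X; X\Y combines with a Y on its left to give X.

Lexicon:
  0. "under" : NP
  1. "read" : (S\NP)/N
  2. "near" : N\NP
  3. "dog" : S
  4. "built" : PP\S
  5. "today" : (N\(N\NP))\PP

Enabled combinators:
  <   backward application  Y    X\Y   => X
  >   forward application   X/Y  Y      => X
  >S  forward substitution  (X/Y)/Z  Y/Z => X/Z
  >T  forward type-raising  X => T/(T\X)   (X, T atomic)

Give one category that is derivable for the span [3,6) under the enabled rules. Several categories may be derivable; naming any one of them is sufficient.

[0,6] S   >
  [0,1] S/(S\NP)   >T
    [0,1] "under" : NP
  [1,6] S\NP   >
    [1,2] "read" : (S\NP)/N
    [2,6] N   <
      [2,3] "near" : N\NP
      [3,6] N\(N\NP)   <
        [3,5] PP   <
          [3,4] "dog" : S
          [4,5] "built" : PP\S
        [5,6] "today" : (N\(N\NP))\PP

N\(N\NP)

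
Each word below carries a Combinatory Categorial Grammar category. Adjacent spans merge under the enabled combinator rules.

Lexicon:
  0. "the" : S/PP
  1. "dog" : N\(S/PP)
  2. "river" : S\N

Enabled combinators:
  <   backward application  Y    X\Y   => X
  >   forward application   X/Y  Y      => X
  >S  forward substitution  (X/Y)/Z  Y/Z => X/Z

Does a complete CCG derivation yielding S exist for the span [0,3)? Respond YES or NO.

[0,3] S   <
  [0,2] N   <
    [0,1] "the" : S/PP
    [1,2] "dog" : N\(S/PP)
  [2,3] "river" : S\N

YES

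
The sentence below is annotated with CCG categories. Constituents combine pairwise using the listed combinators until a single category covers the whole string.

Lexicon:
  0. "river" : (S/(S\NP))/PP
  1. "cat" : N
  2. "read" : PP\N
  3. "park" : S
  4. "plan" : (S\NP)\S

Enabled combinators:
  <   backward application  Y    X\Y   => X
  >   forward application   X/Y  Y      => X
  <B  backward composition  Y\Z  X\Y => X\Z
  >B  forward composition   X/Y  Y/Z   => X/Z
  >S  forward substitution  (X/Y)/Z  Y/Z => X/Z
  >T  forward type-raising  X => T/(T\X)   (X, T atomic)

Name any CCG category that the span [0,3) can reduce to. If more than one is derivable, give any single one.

S/(S\NP)

[0,5] S   >
  [0,3] S/(S\NP)   >
    [0,1] "river" : (S/(S\NP))/PP
    [1,3] PP   <
      [1,2] "cat" : N
      [2,3] "read" : PP\N
  [3,5] S\NP   <
    [3,4] "park" : S
    [4,5] "plan" : (S\NP)\S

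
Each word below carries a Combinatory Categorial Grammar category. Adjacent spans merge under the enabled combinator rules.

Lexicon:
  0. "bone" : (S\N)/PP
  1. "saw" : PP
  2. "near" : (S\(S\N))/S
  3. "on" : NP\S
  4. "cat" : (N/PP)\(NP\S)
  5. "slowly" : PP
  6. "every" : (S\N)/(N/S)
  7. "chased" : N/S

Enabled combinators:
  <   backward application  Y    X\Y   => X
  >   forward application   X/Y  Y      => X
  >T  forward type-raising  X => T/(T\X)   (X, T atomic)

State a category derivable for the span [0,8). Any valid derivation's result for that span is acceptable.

S

[0,8] S   <
  [0,2] S\N   >
    [0,1] "bone" : (S\N)/PP
    [1,2] "saw" : PP
  [2,8] S\(S\N)   >
    [2,3] "near" : (S\(S\N))/S
    [3,8] S   <
      [3,6] N   >
        [3,5] N/PP   <
          [3,4] "on" : NP\S
          [4,5] "cat" : (N/PP)\(NP\S)
        [5,6] "slowly" : PP
      [6,8] S\N   >
        [6,7] "every" : (S\N)/(N/S)
        [7,8] "chased" : N/S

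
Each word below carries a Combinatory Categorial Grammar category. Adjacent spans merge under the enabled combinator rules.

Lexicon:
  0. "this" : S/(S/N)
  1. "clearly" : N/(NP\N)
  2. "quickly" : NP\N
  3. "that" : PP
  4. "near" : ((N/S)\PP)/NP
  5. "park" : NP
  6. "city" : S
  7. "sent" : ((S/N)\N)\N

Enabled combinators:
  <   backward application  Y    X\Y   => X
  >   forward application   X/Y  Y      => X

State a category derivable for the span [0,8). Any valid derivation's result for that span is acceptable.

[0,8] S   >
  [0,1] "this" : S/(S/N)
  [1,8] S/N   <
    [1,3] N   >
      [1,2] "clearly" : N/(NP\N)
      [2,3] "quickly" : NP\N
    [3,8] (S/N)\N   <
      [3,7] N   >
        [3,6] N/S   <
          [3,4] "that" : PP
          [4,6] (N/S)\PP   >
            [4,5] "near" : ((N/S)\PP)/NP
            [5,6] "park" : NP
        [6,7] "city" : S
      [7,8] "sent" : ((S/N)\N)\N

S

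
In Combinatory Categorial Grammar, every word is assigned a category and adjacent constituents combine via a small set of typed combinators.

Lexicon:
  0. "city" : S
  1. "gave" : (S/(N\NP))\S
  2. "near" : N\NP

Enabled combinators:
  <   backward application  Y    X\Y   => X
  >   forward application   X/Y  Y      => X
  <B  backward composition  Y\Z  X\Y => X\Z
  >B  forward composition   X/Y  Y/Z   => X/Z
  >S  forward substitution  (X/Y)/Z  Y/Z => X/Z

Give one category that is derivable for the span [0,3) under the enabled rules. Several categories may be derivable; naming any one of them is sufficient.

S

[0,3] S   >
  [0,2] S/(N\NP)   <
    [0,1] "city" : S
    [1,2] "gave" : (S/(N\NP))\S
  [2,3] "near" : N\NP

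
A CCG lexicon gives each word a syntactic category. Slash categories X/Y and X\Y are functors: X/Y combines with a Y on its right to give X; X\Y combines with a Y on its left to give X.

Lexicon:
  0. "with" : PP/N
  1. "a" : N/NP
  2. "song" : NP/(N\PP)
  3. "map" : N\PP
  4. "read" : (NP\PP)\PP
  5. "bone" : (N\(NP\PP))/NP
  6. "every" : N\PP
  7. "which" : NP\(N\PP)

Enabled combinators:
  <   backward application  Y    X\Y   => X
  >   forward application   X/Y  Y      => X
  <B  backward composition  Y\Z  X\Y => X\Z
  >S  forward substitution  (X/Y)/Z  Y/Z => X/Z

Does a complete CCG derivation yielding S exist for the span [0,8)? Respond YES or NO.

PP/N N/NP NP/(N\PP) N\PP (NP\PP)\PP (N\(NP\PP))/NP N\PP NP\(N\PP)
CKY chart[0,8] = {N}; S ∉ chart

NO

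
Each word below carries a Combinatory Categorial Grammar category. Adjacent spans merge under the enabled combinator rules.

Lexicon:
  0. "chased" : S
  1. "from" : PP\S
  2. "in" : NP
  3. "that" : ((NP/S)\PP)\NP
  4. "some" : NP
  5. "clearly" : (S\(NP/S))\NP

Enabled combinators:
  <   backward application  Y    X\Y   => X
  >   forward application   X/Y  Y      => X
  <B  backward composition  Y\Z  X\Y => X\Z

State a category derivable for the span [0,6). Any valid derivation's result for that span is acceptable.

[0,6] S   <
  [0,2] PP   <
    [0,1] "chased" : S
    [1,2] "from" : PP\S
  [2,6] S\PP   <B
    [2,4] (NP/S)\PP   <
      [2,3] "in" : NP
      [3,4] "that" : ((NP/S)\PP)\NP
    [4,6] S\(NP/S)   <
      [4,5] "some" : NP
      [5,6] "clearly" : (S\(NP/S))\NP

S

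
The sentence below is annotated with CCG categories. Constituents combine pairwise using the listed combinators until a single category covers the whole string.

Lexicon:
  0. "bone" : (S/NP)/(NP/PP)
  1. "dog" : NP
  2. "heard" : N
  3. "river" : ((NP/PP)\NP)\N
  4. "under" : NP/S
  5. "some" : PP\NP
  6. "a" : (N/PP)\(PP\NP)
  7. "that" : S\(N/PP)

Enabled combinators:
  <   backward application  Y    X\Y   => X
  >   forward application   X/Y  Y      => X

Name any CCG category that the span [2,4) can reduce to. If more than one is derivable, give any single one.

(NP/PP)\NP

[0,8] S   >
  [0,4] S/NP   >
    [0,1] "bone" : (S/NP)/(NP/PP)
    [1,4] NP/PP   <
      [1,2] "dog" : NP
      [2,4] (NP/PP)\NP   <
        [2,3] "heard" : N
        [3,4] "river" : ((NP/PP)\NP)\N
  [4,8] NP   >
    [4,5] "under" : NP/S
    [5,8] S   <
      [5,7] N/PP   <
        [5,6] "some" : PP\NP
        [6,7] "a" : (N/PP)\(PP\NP)
      [7,8] "that" : S\(N/PP)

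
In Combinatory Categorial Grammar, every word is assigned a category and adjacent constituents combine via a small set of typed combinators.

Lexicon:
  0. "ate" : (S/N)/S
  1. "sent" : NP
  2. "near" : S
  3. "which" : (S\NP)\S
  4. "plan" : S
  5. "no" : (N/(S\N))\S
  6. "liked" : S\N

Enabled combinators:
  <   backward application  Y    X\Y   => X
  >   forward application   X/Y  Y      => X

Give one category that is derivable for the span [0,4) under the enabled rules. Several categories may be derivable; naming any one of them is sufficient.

[0,7] S   >
  [0,4] S/N   >
    [0,1] "ate" : (S/N)/S
    [1,4] S   <
      [1,2] "sent" : NP
      [2,4] S\NP   <
        [2,3] "near" : S
        [3,4] "which" : (S\NP)\S
  [4,7] N   >
    [4,6] N/(S\N)   <
      [4,5] "plan" : S
      [5,6] "no" : (N/(S\N))\S
    [6,7] "liked" : S\N

S/N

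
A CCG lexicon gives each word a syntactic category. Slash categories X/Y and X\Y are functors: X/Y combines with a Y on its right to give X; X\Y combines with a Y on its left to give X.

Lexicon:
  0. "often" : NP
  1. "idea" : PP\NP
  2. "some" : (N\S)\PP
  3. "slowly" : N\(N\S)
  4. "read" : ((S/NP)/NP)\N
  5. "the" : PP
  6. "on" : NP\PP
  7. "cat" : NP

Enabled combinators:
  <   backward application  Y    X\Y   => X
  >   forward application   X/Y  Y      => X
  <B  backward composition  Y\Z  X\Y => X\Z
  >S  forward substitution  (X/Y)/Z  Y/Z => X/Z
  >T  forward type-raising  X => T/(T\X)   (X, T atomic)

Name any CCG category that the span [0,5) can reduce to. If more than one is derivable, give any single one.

(S/NP)/NP

[0,8] S   >
  [0,7] S/NP   >
    [0,5] (S/NP)/NP   <
      [0,4] N   <
        [0,3] N\S   <
          [0,2] PP   <
            [0,1] "often" : NP
            [1,2] "idea" : PP\NP
          [2,3] "some" : (N\S)\PP
        [3,4] "slowly" : N\(N\S)
      [4,5] "read" : ((S/NP)/NP)\N
    [5,7] NP   <
      [5,6] "the" : PP
      [6,7] "on" : NP\PP
  [7,8] "cat" : NP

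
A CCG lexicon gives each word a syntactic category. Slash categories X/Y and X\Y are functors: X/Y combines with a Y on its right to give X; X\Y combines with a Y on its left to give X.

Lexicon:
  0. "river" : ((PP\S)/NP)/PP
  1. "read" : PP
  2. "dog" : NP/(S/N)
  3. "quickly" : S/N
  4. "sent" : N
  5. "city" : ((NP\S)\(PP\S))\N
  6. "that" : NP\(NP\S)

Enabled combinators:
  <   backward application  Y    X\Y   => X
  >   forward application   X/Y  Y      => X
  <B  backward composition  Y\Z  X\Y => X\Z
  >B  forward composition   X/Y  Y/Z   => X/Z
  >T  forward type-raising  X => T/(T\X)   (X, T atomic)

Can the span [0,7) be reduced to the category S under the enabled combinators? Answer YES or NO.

((PP\S)/NP)/PP PP NP/(S/N) S/N N ((NP\S)\(PP\S))\N NP\(NP\S)
CKY chart[0,7] = {N/(N\NP), NP, NP/(NP\NP), PP/(PP\NP), S/(S\NP)}; S ∉ chart

NO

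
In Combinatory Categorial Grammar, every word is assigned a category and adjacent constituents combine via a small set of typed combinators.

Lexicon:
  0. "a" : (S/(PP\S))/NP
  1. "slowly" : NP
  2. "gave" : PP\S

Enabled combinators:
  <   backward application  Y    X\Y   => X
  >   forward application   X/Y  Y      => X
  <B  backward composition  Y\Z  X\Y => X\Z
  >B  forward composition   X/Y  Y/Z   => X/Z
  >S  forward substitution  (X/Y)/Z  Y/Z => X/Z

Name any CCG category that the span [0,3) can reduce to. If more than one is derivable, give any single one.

[0,3] S   >
  [0,2] S/(PP\S)   >
    [0,1] "a" : (S/(PP\S))/NP
    [1,2] "slowly" : NP
  [2,3] "gave" : PP\S

S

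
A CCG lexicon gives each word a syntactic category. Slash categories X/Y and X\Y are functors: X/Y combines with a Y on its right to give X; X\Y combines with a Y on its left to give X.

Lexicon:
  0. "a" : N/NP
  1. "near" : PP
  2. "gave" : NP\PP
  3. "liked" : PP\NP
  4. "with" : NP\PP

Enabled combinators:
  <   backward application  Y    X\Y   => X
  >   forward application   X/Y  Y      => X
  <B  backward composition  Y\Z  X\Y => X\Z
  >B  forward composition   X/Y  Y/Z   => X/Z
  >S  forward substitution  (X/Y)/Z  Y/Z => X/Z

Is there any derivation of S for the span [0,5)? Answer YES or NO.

NO

N/NP PP NP\PP PP\NP NP\PP
CKY chart[0,5] = {N}; S ∉ chart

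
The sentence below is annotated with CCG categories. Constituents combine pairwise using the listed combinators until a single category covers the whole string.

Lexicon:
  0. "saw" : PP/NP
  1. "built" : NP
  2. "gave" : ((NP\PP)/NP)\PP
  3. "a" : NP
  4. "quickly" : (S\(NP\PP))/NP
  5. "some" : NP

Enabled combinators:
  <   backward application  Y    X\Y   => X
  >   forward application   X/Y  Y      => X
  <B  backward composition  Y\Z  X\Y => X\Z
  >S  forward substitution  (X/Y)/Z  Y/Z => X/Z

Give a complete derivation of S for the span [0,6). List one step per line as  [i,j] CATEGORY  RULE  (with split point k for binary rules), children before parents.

[0,6] S   <
  [0,4] NP\PP   >
    [0,3] (NP\PP)/NP   <
      [0,2] PP   >
        [0,1] "saw" : PP/NP
        [1,2] "built" : NP
      [2,3] "gave" : ((NP\PP)/NP)\PP
    [3,4] "a" : NP
  [4,6] S\(NP\PP)   >
    [4,5] "quickly" : (S\(NP\PP))/NP
    [5,6] "some" : NP

[0,1] PP/NP  lex  "saw"
[1,2] NP  lex  "built"
[0,2] PP  >  k=1
[2,3] ((NP\PP)/NP)\PP  lex  "gave"
[0,3] (NP\PP)/NP  <  k=2
[3,4] NP  lex  "a"
[0,4] NP\PP  >  k=3
[4,5] (S\(NP\PP))/NP  lex  "quickly"
[5,6] NP  lex  "some"
[4,6] S\(NP\PP)  >  k=5
[0,6] S  <  k=4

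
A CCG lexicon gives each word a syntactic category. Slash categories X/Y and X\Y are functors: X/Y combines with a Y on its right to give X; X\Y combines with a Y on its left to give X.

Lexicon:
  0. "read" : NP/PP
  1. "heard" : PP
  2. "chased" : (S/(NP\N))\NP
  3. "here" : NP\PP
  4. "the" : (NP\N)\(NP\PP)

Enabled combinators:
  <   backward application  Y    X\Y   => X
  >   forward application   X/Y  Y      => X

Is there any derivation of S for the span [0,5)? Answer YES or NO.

[0,5] S   >
  [0,3] S/(NP\N)   <
    [0,2] NP   >
      [0,1] "read" : NP/PP
      [1,2] "heard" : PP
    [2,3] "chased" : (S/(NP\N))\NP
  [3,5] NP\N   <
    [3,4] "here" : NP\PP
    [4,5] "the" : (NP\N)\(NP\PP)

YES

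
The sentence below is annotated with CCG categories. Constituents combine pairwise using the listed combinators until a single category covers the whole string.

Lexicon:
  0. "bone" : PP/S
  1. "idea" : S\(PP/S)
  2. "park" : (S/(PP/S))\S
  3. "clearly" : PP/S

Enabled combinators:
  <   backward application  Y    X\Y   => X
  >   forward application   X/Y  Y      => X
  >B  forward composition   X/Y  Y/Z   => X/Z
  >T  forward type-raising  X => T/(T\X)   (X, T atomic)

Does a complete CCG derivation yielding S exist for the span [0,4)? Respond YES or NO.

[0,4] S   >
  [0,3] S/(PP/S)   <
    [0,2] S   <
      [0,1] "bone" : PP/S
      [1,2] "idea" : S\(PP/S)
    [2,3] "park" : (S/(PP/S))\S
  [3,4] "clearly" : PP/S

YES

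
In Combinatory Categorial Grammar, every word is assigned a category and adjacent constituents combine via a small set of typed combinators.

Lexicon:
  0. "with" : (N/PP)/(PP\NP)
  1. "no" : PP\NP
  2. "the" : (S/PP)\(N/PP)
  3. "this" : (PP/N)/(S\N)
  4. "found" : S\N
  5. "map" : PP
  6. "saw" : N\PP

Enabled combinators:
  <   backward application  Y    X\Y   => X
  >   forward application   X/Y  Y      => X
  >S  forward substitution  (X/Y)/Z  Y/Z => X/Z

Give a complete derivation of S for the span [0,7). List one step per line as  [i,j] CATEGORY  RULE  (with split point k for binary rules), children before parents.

[0,1] (N/PP)/(PP\NP)  lex  "with"
[1,2] PP\NP  lex  "no"
[0,2] N/PP  >  k=1
[2,3] (S/PP)\(N/PP)  lex  "the"
[0,3] S/PP  <  k=2
[3,4] (PP/N)/(S\N)  lex  "this"
[4,5] S\N  lex  "found"
[3,5] PP/N  >  k=4
[5,6] PP  lex  "map"
[6,7] N\PP  lex  "saw"
[5,7] N  <  k=6
[3,7] PP  >  k=5
[0,7] S  >  k=3

[0,7] S   >
  [0,3] S/PP   <
    [0,2] N/PP   >
      [0,1] "with" : (N/PP)/(PP\NP)
      [1,2] "no" : PP\NP
    [2,3] "the" : (S/PP)\(N/PP)
  [3,7] PP   >
    [3,5] PP/N   >
      [3,4] "this" : (PP/N)/(S\N)
      [4,5] "found" : S\N
    [5,7] N   <
      [5,6] "map" : PP
      [6,7] "saw" : N\PP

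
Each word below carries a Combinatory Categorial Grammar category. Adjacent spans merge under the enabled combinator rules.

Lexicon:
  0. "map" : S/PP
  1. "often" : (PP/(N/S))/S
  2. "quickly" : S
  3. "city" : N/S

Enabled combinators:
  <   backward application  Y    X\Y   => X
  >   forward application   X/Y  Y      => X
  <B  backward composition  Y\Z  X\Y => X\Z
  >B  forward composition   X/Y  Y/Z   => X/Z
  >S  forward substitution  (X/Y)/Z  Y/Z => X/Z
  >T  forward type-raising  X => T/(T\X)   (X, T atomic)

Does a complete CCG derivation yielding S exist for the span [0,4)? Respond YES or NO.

YES

[0,4] S   >
  [0,1] "map" : S/PP
  [1,4] PP   >
    [1,3] PP/(N/S)   >
      [1,2] "often" : (PP/(N/S))/S
      [2,3] "quickly" : S
    [3,4] "city" : N/S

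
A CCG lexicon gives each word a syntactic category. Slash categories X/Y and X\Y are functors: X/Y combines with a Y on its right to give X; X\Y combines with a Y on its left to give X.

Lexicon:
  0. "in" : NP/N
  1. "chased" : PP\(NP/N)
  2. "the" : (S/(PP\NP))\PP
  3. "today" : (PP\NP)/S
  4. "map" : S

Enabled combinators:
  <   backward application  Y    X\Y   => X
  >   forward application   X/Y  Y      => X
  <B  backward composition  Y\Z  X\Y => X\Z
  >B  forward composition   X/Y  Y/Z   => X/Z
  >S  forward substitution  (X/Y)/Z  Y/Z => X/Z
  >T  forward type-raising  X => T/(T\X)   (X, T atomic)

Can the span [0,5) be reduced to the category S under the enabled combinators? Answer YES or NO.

[0,5] S   >
  [0,3] S/(PP\NP)   <
    [0,2] PP   <
      [0,1] "in" : NP/N
      [1,2] "chased" : PP\(NP/N)
    [2,3] "the" : (S/(PP\NP))\PP
  [3,5] PP\NP   >
    [3,4] "today" : (PP\NP)/S
    [4,5] "map" : S

YES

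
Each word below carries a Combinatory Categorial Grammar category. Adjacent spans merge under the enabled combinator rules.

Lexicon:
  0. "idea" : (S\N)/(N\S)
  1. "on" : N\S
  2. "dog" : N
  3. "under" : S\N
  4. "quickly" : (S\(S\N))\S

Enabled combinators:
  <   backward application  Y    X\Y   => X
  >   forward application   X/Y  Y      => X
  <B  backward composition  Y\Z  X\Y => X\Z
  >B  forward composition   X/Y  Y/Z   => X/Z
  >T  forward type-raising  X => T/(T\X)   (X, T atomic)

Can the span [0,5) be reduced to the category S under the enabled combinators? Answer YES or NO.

YES

[0,5] S   <
  [0,2] S\N   >
    [0,1] "idea" : (S\N)/(N\S)
    [1,2] "on" : N\S
  [2,5] S\(S\N)   <
    [2,4] S   <
      [2,3] "dog" : N
      [3,4] "under" : S\N
    [4,5] "quickly" : (S\(S\N))\S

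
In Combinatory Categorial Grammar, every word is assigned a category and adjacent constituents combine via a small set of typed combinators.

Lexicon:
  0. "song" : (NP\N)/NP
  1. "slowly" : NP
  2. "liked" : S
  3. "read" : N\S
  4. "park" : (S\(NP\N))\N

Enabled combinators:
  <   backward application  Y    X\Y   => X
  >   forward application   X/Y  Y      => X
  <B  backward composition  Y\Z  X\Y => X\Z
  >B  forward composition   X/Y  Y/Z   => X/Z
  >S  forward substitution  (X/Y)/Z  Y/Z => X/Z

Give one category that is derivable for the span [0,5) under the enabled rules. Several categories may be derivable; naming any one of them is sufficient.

[0,5] S   <
  [0,2] NP\N   >
    [0,1] "song" : (NP\N)/NP
    [1,2] "slowly" : NP
  [2,5] S\(NP\N)   <
    [2,4] N   <
      [2,3] "liked" : S
      [3,4] "read" : N\S
    [4,5] "park" : (S\(NP\N))\N

S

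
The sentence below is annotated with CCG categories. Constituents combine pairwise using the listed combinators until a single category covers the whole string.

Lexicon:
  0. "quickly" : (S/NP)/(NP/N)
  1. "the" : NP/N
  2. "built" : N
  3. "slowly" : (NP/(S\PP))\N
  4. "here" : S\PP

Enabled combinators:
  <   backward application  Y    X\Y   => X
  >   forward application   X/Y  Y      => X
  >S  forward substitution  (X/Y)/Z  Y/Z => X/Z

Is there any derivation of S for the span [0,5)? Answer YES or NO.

YES

[0,5] S   >
  [0,2] S/NP   >
    [0,1] "quickly" : (S/NP)/(NP/N)
    [1,2] "the" : NP/N
  [2,5] NP   >
    [2,4] NP/(S\PP)   <
      [2,3] "built" : N
      [3,4] "slowly" : (NP/(S\PP))\N
    [4,5] "here" : S\PP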